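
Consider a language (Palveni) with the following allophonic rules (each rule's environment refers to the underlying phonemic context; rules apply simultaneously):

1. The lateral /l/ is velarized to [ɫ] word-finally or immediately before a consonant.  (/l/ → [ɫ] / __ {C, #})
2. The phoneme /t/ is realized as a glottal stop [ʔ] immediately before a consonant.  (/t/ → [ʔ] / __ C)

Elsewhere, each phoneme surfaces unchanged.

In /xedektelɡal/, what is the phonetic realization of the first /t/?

/t/ (between /k/ and /e/) fails the environment for rule 2, so it stays [t].

[t]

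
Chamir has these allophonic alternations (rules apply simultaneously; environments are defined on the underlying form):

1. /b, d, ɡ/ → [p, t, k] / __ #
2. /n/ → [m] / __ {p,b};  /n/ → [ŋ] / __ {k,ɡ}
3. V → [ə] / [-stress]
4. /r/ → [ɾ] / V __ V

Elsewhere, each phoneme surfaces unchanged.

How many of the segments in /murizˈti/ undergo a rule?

3

Segments that undergo a rule: /u/ → [ə] (rule 3); /r/ → [ɾ] (rule 4); /i/ → [ə] (rule 3).
All other segments surface unchanged.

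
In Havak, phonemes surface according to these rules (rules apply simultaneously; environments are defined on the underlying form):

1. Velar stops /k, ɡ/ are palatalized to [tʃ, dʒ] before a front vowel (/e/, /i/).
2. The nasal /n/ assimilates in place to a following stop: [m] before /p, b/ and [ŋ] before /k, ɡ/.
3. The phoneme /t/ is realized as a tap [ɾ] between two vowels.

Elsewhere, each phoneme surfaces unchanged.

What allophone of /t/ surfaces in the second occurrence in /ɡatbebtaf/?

[t]

/t/ (between /b/ and /a/) fails the environment for rule 3, so it stays [t].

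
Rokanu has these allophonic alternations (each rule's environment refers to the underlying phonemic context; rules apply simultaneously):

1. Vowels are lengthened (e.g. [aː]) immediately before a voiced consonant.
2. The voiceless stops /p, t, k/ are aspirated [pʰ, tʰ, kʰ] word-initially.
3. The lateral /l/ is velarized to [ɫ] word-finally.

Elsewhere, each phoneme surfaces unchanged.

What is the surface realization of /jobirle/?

[joːbiːrle]

/j/ (word-initial): no rule targets it → [j].
/o/ — between /j/ and /b/, before a voiced consonant — surfaces as [oː] (rule 1).
/b/ (between /o/ and /i/): no rule targets it → [b].
Rule 1 applies to /i/ (between /b/ and /r/: before a voiced consonant) → [iː].
/r/ (between /i/ and /l/) is unaffected → [r].
/l/ — between /r/ and /e/; rule 3 does not apply here → [l].
/e/ (word-final): rule 1 targets it, but not before a voiced consonant → unchanged [e].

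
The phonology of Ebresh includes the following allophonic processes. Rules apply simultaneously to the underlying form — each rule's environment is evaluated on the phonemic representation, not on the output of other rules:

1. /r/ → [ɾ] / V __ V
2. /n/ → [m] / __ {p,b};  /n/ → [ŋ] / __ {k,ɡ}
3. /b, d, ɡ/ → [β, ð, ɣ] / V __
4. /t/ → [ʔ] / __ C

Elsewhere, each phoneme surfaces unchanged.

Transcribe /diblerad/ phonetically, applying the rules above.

[diβleɾað]

/d/ (word-initial) fails the environment for rule 3, so it stays [d].
/i/ stays [i].
/b/ — between /i/ and /l/, immediately after a vowel — surfaces as [β] (rule 3).
/l/ (between /b/ and /e/): no rule targets it → [l].
/e/ — not in any rule's target class → [e].
/r/ (between /e/ and /a/): between two vowels, so rule 1 applies → [ɾ].
/a/ (between /r/ and /d/) is unaffected → [a].
/d/ (word-final): immediately after a vowel, so rule 3 applies → [ð].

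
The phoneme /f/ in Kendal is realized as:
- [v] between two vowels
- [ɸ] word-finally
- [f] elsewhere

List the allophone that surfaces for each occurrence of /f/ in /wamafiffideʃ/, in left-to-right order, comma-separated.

Occurrence 1 (position 5): between two vowels → [v].
Occurrence 2 (position 7): no conditioning environment matches → elsewhere allophone [f].
Occurrence 3 (position 8): no conditioning environment matches → elsewhere allophone [f].

[v], [f], [f]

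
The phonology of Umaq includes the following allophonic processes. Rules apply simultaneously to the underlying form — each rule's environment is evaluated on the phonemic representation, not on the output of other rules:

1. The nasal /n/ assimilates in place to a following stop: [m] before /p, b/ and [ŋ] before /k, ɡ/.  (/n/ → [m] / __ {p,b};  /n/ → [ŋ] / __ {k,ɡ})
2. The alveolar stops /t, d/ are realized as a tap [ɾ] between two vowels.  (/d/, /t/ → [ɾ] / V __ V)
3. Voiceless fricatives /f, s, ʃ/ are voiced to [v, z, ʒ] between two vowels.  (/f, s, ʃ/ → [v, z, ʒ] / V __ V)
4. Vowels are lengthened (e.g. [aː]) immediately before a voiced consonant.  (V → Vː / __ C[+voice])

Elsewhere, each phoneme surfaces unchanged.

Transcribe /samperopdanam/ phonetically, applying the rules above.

[saːmpeːropdaːnaːm]

/s/ (word-initial): rule 3 targets it, but not between two vowels → unchanged [s].
/a/ — between /s/ and /m/, before a voiced consonant — surfaces as [aː] (rule 4).
/m/ stays [m].
/p/ stays [p].
Rule 4 applies to /e/ (between /p/ and /r/: before a voiced consonant) → [eː].
/r/ (between /e/ and /o/) is unaffected → [r].
/o/ (between /r/ and /p/) is in the target of rule 4 but the environment (before a voiced consonant) is not met → [o].
/p/ — not in any rule's target class → [p].
/d/ (between /p/ and /a/) fails the environment for rule 2, so it stays [d].
/a/ meets the environment for rule 4 (before a voiced consonant) → [aː].
/n/ (between /a/ and /a/) is in the target of rule 1 but the environment (before a labial or velar stop) is not met → [n].
Rule 4 applies to /a/ (between /n/ and /m/: before a voiced consonant) → [aː].
/m/ stays [m].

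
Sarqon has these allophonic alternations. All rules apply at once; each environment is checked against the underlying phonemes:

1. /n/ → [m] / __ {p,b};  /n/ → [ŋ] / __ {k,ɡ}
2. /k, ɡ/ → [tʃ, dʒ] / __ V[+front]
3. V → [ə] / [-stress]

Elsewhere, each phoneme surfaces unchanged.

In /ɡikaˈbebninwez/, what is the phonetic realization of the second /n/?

[n]

/n/ — between /i/ and /w/; rule 1 does not apply here → [n].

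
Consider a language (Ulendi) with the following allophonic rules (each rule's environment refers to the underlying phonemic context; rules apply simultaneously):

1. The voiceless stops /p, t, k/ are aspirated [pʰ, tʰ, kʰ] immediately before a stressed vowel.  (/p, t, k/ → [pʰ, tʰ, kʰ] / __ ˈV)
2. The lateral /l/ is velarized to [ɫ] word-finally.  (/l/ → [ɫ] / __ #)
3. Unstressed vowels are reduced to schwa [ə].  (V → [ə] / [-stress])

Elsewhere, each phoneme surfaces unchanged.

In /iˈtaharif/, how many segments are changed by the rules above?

Segments that undergo a rule: /i/ → [ə] (rule 3); /t/ → [tʰ] (rule 1); /a/ → [ə] (rule 3); /i/ → [ə] (rule 3).
All other segments surface unchanged.

4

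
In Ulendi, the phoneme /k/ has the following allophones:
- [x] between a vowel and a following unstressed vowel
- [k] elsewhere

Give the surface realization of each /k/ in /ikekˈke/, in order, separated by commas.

[x], [k], [k]

Occurrence 1 (position 2): between a vowel and a following unstressed vowel → [x].
Occurrence 2 (position 4): no conditioning environment matches → elsewhere allophone [k].
Occurrence 3 (position 5): no conditioning environment matches → elsewhere allophone [k].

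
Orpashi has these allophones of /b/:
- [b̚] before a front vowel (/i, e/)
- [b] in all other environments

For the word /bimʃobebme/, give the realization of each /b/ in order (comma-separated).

Occurrence 1 (position 1): before a front vowel (/i, e/) → [b̚].
Occurrence 2 (position 6): before a front vowel (/i, e/) → [b̚].
Occurrence 3 (position 8): no conditioning environment matches → elsewhere allophone [b].

[b̚], [b̚], [b]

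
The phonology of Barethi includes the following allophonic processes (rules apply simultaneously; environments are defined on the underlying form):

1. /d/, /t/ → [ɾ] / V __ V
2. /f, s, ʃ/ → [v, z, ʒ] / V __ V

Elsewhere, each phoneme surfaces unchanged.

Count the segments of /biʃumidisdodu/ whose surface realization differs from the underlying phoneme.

Segments that undergo a rule: /ʃ/ → [ʒ] (rule 2); /d/ → [ɾ] (rule 1); /d/ → [ɾ] (rule 1).
All other segments surface unchanged.

3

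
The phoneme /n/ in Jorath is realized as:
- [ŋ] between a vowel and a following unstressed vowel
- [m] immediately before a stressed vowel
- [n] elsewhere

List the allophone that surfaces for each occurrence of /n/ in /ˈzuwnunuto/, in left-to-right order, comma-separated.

Occurrence 1 (position 4): no conditioning environment matches → elsewhere allophone [n].
Occurrence 2 (position 6): between a vowel and a following unstressed vowel → [ŋ].

[n], [ŋ]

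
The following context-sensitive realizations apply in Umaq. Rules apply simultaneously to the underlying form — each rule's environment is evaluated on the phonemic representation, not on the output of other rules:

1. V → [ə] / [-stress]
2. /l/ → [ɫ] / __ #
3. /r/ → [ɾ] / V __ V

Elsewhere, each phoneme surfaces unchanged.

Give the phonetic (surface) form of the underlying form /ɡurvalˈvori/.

[ɡərvəlˈvoɾə]

/ɡ/ (word-initial): no rule targets it → [ɡ].
Rule 1 applies to /u/ (between /ɡ/ and /r/: in an unstressed syllable) → [ə].
/r/ (between /u/ and /v/): rule 3 targets it, but not between two vowels → unchanged [r].
/v/ (between /r/ and /a/): no rule targets it → [v].
/a/ (between /v/ and /l/): in an unstressed syllable, so rule 1 applies → [ə].
/l/ (between /a/ and /v/) is in the target of rule 2 but the environment (word-finally) is not met → [l].
/v/ — not in any rule's target class → [v].
/o/ (between /v/ and /r/) is in the target of rule 1 but the environment (in an unstressed syllable) is not met → [o].
/r/ (between /o/ and /i/): between two vowels, so rule 3 applies → [ɾ].
/i/ — word-final, in an unstressed syllable — surfaces as [ə] (rule 1).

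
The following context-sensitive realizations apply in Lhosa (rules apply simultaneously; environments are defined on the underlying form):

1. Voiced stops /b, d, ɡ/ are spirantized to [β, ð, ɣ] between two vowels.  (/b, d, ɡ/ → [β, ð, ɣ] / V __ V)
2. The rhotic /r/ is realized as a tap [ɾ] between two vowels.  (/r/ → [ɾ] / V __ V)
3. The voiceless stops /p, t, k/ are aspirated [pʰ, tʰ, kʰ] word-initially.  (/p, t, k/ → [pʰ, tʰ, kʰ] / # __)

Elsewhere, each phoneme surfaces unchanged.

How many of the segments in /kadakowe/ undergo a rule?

2

Segments that undergo a rule: /k/ → [kʰ] (rule 3); /d/ → [ð] (rule 1).
All other segments surface unchanged.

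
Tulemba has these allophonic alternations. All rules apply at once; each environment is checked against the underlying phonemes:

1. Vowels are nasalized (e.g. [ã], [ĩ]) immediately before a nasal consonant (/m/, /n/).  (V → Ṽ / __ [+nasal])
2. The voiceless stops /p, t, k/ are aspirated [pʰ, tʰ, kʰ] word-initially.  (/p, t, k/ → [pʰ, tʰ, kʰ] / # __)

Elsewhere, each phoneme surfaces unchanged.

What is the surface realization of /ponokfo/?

[pʰõnokfo]

/p/ (word-initial) occurs word-initially → [pʰ] by rule 2.
/o/ (between /p/ and /n/) occurs before a nasal consonant → [õ] by rule 1.
/n/ stays [n].
/o/ (between /n/ and /k/) fails the environment for rule 1, so it stays [o].
/k/ (between /o/ and /f/) fails the environment for rule 2, so it stays [k].
/f/ (between /k/ and /o/): no rule targets it → [f].
/o/ (word-final): rule 1 targets it, but not before a nasal consonant → unchanged [o].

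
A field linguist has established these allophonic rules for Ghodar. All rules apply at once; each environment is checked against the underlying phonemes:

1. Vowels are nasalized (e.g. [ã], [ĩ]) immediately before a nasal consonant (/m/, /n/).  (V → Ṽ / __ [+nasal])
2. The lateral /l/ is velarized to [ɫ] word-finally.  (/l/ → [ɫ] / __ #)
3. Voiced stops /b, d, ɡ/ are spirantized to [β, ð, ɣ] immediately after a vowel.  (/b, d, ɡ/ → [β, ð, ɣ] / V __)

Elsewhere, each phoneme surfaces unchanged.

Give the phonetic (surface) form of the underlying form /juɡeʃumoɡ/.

[juɣeʃũmoɣ]

/u/ (between /j/ and /ɡ/) fails the environment for rule 1, so it stays [u].
Rule 3 applies to /ɡ/ (between /u/ and /e/: immediately after a vowel) → [ɣ].
/e/ — between /ɡ/ and /ʃ/; rule 1 does not apply here → [e].
/u/ (between /ʃ/ and /m/): before a nasal consonant, so rule 1 applies → [ũ].
/o/ (between /m/ and /ɡ/) is in the target of rule 1 but the environment (before a nasal consonant) is not met → [o].
/ɡ/ (word-final): immediately after a vowel, so rule 3 applies → [ɣ].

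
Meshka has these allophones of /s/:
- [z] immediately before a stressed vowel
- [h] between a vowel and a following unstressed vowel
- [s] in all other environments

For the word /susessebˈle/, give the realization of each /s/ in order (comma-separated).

[s], [h], [s], [s]

Occurrence 1 (position 1): no conditioning environment matches → elsewhere allophone [s].
Occurrence 2 (position 3): between a vowel and a following unstressed vowel → [h].
Occurrence 3 (position 5): no conditioning environment matches → elsewhere allophone [s].
Occurrence 4 (position 6): no conditioning environment matches → elsewhere allophone [s].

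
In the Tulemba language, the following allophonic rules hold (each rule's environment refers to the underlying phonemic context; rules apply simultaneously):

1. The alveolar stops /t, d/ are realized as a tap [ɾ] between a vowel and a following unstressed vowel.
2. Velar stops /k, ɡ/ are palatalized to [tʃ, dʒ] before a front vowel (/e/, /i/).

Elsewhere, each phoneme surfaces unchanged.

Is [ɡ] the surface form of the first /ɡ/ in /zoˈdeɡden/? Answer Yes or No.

/ɡ/ (between /e/ and /d/) is in the target of rule 2 but the environment (before a front vowel) is not met → [ɡ].
The actual realization is [ɡ], which matches [ɡ].

Yes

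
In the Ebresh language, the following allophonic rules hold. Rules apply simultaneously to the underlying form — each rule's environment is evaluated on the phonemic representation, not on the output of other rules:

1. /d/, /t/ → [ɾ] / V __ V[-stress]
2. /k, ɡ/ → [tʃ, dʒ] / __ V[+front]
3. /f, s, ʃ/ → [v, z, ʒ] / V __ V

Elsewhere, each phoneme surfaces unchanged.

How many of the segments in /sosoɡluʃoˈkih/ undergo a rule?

3

Segments that undergo a rule: /s/ → [z] (rule 3); /ʃ/ → [ʒ] (rule 3); /k/ → [tʃ] (rule 2).
All other segments surface unchanged.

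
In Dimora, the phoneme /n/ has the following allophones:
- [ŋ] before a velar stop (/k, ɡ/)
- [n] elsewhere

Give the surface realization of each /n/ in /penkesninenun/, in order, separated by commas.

[ŋ], [n], [n], [n], [n]

Occurrence 1 (position 3): before a velar stop → [ŋ].
Occurrence 2 (position 7): no conditioning environment matches → elsewhere allophone [n].
Occurrence 3 (position 9): no conditioning environment matches → elsewhere allophone [n].
Occurrence 4 (position 11): no conditioning environment matches → elsewhere allophone [n].
Occurrence 5 (position 13): no conditioning environment matches → elsewhere allophone [n].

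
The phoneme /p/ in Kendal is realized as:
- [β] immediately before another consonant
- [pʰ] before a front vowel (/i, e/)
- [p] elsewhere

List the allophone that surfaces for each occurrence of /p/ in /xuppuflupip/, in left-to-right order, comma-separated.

[β], [p], [pʰ], [p]

Occurrence 1 (position 3): immediately before another consonant → [β].
Occurrence 2 (position 4): no conditioning environment matches → elsewhere allophone [p].
Occurrence 3 (position 9): before a front vowel (/i, e/) → [pʰ].
Occurrence 4 (position 11): no conditioning environment matches → elsewhere allophone [p].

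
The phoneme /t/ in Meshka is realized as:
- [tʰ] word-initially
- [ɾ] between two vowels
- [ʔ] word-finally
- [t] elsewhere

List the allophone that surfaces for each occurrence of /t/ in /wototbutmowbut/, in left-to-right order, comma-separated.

Occurrence 1 (position 3): between two vowels → [ɾ].
Occurrence 2 (position 5): no conditioning environment matches → elsewhere allophone [t].
Occurrence 3 (position 8): no conditioning environment matches → elsewhere allophone [t].
Occurrence 4 (position 14): word-finally → [ʔ].

[ɾ], [t], [t], [ʔ]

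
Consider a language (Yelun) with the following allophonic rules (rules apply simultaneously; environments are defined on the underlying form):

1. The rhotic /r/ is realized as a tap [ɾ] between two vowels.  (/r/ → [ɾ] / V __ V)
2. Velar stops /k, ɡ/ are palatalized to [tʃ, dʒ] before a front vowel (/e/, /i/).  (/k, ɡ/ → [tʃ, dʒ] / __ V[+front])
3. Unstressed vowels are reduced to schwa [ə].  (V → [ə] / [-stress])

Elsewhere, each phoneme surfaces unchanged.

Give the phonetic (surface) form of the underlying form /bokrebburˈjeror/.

/b/ — not in any rule's target class → [b].
/o/ meets the environment for rule 3 (in an unstressed syllable) → [ə].
/k/ (between /o/ and /r/) fails the environment for rule 2, so it stays [k].
/r/ (between /k/ and /e/): rule 1 targets it, but not between two vowels → unchanged [r].
Rule 3 applies to /e/ (between /r/ and /b/: in an unstressed syllable) → [ə].
/b/ (between /e/ and /b/): no rule targets it → [b].
/b/ (between /b/ and /u/): no rule targets it → [b].
Rule 3 applies to /u/ (between /b/ and /r/: in an unstressed syllable) → [ə].
/r/ (between /u/ and /j/) fails the environment for rule 1, so it stays [r].
/j/ (between /r/ and /e/): no rule targets it → [j].
/e/ (between /j/ and /r/): rule 3 targets it, but not in an unstressed syllable → unchanged [e].
/r/ — between /e/ and /o/, between two vowels — surfaces as [ɾ] (rule 1).
Rule 3 applies to /o/ (between /r/ and /r/: in an unstressed syllable) → [ə].
/r/ — word-final; rule 1 does not apply here → [r].

[bəkrəbbərˈjeɾər]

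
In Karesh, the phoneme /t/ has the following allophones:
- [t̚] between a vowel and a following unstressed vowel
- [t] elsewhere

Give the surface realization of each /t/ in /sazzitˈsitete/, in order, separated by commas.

[t], [t̚], [t̚]

Occurrence 1 (position 6): no conditioning environment matches → elsewhere allophone [t].
Occurrence 2 (position 9): between a vowel and a following unstressed vowel → [t̚].
Occurrence 3 (position 11): between a vowel and a following unstressed vowel → [t̚].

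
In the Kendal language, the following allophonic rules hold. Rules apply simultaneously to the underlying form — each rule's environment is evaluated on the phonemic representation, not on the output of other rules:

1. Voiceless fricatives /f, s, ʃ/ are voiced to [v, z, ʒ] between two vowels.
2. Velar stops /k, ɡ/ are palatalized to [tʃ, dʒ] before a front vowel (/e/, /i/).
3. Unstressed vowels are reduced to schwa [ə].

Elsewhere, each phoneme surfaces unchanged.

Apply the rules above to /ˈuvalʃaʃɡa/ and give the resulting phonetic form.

[ˈuvəlʃəʃɡə]

/u/ — word-initial; rule 3 does not apply here → [u].
/v/ (between /u/ and /a/): no rule targets it → [v].
Rule 3 applies to /a/ (between /v/ and /l/: in an unstressed syllable) → [ə].
/l/ (between /a/ and /ʃ/) is unaffected → [l].
/ʃ/ (between /l/ and /a/) fails the environment for rule 1, so it stays [ʃ].
/a/ — between /ʃ/ and /ʃ/, in an unstressed syllable — surfaces as [ə] (rule 3).
/ʃ/ — between /a/ and /ɡ/; rule 1 does not apply here → [ʃ].
/ɡ/ (between /ʃ/ and /a/) fails the environment for rule 2, so it stays [ɡ].
Rule 3 applies to /a/ (word-final: in an unstressed syllable) → [ə].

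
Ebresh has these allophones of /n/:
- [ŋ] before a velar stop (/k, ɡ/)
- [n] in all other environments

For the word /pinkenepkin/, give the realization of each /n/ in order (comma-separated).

Occurrence 1 (position 3): before a velar stop → [ŋ].
Occurrence 2 (position 6): no conditioning environment matches → elsewhere allophone [n].
Occurrence 3 (position 11): no conditioning environment matches → elsewhere allophone [n].

[ŋ], [n], [n]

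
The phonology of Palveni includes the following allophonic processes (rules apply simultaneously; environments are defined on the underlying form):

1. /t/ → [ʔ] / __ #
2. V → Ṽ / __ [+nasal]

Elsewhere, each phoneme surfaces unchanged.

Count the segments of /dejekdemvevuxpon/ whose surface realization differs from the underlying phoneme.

2

Segments that undergo a rule: /e/ → [ẽ] (rule 2); /o/ → [õ] (rule 2).
All other segments surface unchanged.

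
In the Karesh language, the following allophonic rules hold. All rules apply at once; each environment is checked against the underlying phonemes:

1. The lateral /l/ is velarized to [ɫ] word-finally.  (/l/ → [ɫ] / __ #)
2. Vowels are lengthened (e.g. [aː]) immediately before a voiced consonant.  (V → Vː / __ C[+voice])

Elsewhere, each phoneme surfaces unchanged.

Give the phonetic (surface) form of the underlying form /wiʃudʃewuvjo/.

/i/ (between /w/ and /ʃ/): rule 2 targets it, but not before a voiced consonant → unchanged [i].
/u/ meets the environment for rule 2 (before a voiced consonant) → [uː].
Rule 2 applies to /e/ (between /ʃ/ and /w/: before a voiced consonant) → [eː].
/u/ (between /w/ and /v/) occurs before a voiced consonant → [uː] by rule 2.
/o/ (word-final) fails the environment for rule 2, so it stays [o].

[wiʃuːdʃeːwuːvjo]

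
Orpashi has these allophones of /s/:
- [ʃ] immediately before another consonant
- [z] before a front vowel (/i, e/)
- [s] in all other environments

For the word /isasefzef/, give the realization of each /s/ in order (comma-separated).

[s], [z]

Occurrence 1 (position 2): no conditioning environment matches → elsewhere allophone [s].
Occurrence 2 (position 4): before a front vowel (/i, e/) → [z].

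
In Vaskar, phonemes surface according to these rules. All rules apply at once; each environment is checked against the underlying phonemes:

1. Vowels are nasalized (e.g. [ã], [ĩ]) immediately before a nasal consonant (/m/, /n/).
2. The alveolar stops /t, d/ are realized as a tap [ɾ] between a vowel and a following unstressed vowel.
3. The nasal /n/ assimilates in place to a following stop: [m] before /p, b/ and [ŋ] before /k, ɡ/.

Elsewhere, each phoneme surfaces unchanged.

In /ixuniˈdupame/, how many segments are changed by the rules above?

Segments that undergo a rule: /u/ → [ũ] (rule 1); /a/ → [ã] (rule 1).
All other segments surface unchanged.

2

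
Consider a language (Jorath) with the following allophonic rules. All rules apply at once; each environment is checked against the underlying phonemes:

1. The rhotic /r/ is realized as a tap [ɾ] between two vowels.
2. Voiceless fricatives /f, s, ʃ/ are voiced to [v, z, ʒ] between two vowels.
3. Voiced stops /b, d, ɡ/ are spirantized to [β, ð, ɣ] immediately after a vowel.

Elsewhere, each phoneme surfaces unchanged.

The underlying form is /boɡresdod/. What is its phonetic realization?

/b/ (word-initial) fails the environment for rule 3, so it stays [b].
/o/ (between /b/ and /ɡ/): no rule targets it → [o].
/ɡ/ — between /o/ and /r/, immediately after a vowel — surfaces as [ɣ] (rule 3).
/r/ — between /ɡ/ and /e/; rule 1 does not apply here → [r].
/e/ stays [e].
/s/ (between /e/ and /d/) fails the environment for rule 2, so it stays [s].
/d/ (between /s/ and /o/): rule 3 targets it, but not immediately after a vowel → unchanged [d].
/o/ — not in any rule's target class → [o].
/d/ meets the environment for rule 3 (immediately after a vowel) → [ð].

[boɣresdoð]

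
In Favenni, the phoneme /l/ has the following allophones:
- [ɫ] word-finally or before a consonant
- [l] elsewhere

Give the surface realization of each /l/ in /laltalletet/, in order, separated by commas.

[l], [ɫ], [ɫ], [l]

Occurrence 1 (position 1): no conditioning environment matches → elsewhere allophone [l].
Occurrence 2 (position 3): word-finally or before a consonant → [ɫ].
Occurrence 3 (position 6): word-finally or before a consonant → [ɫ].
Occurrence 4 (position 7): no conditioning environment matches → elsewhere allophone [l].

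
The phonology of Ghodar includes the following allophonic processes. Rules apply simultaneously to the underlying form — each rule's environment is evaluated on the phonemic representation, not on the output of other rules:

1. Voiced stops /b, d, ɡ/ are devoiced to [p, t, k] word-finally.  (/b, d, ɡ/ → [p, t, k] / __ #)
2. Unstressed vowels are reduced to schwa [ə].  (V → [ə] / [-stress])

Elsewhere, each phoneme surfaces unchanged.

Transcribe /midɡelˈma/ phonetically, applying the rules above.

/m/ (word-initial) is unaffected → [m].
/i/ — between /m/ and /d/, in an unstressed syllable — surfaces as [ə] (rule 2).
/d/ — between /i/ and /ɡ/; rule 1 does not apply here → [d].
/ɡ/ (between /d/ and /e/) fails the environment for rule 1, so it stays [ɡ].
/e/ (between /ɡ/ and /l/) occurs in an unstressed syllable → [ə] by rule 2.
/l/ — not in any rule's target class → [l].
/m/ (between /l/ and /a/): no rule targets it → [m].
/a/ (word-final): rule 2 targets it, but not in an unstressed syllable → unchanged [a].

[mədɡəlˈma]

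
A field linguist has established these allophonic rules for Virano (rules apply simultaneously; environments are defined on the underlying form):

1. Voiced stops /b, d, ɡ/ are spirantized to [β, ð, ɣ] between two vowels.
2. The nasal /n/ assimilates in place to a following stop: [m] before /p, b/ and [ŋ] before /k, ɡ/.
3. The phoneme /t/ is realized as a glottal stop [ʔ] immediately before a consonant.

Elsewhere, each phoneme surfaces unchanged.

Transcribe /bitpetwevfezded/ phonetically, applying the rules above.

[biʔpeʔwevfezded]

/b/ (word-initial) is in the target of rule 1 but the environment (between two vowels) is not met → [b].
/t/ (between /i/ and /p/) occurs immediately before a consonant → [ʔ] by rule 3.
Rule 3 applies to /t/ (between /e/ and /w/: immediately before a consonant) → [ʔ].
/d/ — between /z/ and /e/; rule 1 does not apply here → [d].
/d/ (word-final): rule 1 targets it, but not between two vowels → unchanged [d].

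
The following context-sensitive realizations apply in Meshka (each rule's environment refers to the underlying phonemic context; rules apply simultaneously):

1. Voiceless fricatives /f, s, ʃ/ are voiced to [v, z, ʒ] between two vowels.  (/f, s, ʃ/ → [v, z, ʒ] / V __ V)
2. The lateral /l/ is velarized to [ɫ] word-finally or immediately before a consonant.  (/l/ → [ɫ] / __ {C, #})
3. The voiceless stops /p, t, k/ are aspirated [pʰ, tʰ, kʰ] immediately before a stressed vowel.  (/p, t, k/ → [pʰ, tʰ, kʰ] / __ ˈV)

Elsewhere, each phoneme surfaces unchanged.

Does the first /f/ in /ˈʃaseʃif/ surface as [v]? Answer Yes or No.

No

/f/ (word-final) is in the target of rule 1 but the environment (between two vowels) is not met → [f].
The actual realization is [f], not [v].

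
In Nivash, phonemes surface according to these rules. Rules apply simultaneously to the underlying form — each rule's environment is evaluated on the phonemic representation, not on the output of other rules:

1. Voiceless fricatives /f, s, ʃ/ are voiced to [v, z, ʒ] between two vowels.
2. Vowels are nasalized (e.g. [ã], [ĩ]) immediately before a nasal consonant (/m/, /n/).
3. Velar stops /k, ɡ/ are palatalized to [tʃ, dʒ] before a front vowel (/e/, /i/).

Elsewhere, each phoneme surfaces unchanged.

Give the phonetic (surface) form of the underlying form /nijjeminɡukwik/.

/n/ stays [n].
/i/ (between /n/ and /j/) fails the environment for rule 2, so it stays [i].
/j/ stays [j].
/j/ (between /j/ and /e/): no rule targets it → [j].
/e/ meets the environment for rule 2 (before a nasal consonant) → [ẽ].
/m/ — not in any rule's target class → [m].
/i/ — between /m/ and /n/, before a nasal consonant — surfaces as [ĩ] (rule 2).
/n/ (between /i/ and /ɡ/) is unaffected → [n].
/ɡ/ — between /n/ and /u/; rule 3 does not apply here → [ɡ].
/u/ (between /ɡ/ and /k/) fails the environment for rule 2, so it stays [u].
/k/ — between /u/ and /w/; rule 3 does not apply here → [k].
/w/ (between /k/ and /i/): no rule targets it → [w].
/i/ (between /w/ and /k/) is in the target of rule 2 but the environment (before a nasal consonant) is not met → [i].
/k/ (word-final) fails the environment for rule 3, so it stays [k].

[nijjẽmĩnɡukwik]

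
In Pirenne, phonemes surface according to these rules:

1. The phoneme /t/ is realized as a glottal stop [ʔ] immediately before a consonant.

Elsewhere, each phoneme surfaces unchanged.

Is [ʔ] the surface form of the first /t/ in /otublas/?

No

/t/ — between /o/ and /u/; rule 1 does not apply here → [t].
The actual realization is [t], not [ʔ].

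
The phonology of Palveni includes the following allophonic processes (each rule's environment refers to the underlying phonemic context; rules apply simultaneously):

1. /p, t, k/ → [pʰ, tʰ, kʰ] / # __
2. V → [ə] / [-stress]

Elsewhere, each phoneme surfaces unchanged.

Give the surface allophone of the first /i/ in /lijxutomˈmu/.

Rule 2 applies to /i/ (between /l/ and /j/: in an unstressed syllable) → [ə].

[ə]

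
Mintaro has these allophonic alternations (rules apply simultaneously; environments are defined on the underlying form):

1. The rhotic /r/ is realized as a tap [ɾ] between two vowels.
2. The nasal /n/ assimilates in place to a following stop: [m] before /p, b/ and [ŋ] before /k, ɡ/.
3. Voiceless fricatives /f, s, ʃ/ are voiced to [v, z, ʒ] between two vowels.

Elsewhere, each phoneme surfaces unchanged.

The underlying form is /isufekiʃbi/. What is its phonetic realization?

/i/ (word-initial): no rule targets it → [i].
/s/ (between /i/ and /u/): between two vowels, so rule 3 applies → [z].
/u/ (between /s/ and /f/) is unaffected → [u].
/f/ — between /u/ and /e/, between two vowels — surfaces as [v] (rule 3).
/e/ — not in any rule's target class → [e].
/k/ (between /e/ and /i/) is unaffected → [k].
/i/ stays [i].
/ʃ/ (between /i/ and /b/): rule 3 targets it, but not between two vowels → unchanged [ʃ].
/b/ (between /ʃ/ and /i/): no rule targets it → [b].
/i/ stays [i].

[izuvekiʃbi]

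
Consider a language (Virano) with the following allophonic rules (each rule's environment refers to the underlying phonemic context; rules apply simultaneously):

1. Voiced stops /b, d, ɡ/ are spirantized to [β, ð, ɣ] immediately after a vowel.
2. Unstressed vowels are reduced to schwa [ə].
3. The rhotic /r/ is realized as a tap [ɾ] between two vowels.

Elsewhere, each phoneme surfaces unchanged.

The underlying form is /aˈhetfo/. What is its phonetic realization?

/a/ — word-initial, in an unstressed syllable — surfaces as [ə] (rule 2).
/h/ (between /a/ and /e/): no rule targets it → [h].
/e/ (between /h/ and /t/) is in the target of rule 2 but the environment (in an unstressed syllable) is not met → [e].
/t/ (between /e/ and /f/): no rule targets it → [t].
/f/ — not in any rule's target class → [f].
/o/ (word-final): in an unstressed syllable, so rule 2 applies → [ə].

[əˈhetfə]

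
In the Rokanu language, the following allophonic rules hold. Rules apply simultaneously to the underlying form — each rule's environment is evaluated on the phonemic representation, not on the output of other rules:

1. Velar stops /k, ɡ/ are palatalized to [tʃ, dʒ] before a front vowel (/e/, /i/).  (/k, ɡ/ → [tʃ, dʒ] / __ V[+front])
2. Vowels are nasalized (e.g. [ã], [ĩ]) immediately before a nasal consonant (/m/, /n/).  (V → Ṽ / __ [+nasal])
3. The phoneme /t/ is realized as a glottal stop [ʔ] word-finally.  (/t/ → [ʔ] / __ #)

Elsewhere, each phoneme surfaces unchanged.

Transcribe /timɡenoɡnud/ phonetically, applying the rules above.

/t/ (word-initial): rule 3 targets it, but not word-finally → unchanged [t].
/i/ (between /t/ and /m/) occurs before a nasal consonant → [ĩ] by rule 2.
/m/ (between /i/ and /ɡ/) is unaffected → [m].
/ɡ/ (between /m/ and /e/) occurs before a front vowel → [dʒ] by rule 1.
/e/ (between /ɡ/ and /n/) occurs before a nasal consonant → [ẽ] by rule 2.
/n/ — not in any rule's target class → [n].
/o/ (between /n/ and /ɡ/) fails the environment for rule 2, so it stays [o].
/ɡ/ (between /o/ and /n/) fails the environment for rule 1, so it stays [ɡ].
/n/ stays [n].
/u/ (between /n/ and /d/): rule 2 targets it, but not before a nasal consonant → unchanged [u].
/d/ — not in any rule's target class → [d].

[tĩmdʒẽnoɡnud]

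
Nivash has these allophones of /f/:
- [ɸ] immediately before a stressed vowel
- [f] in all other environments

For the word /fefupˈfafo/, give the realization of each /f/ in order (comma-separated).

[f], [f], [ɸ], [f]

Occurrence 1 (position 1): no conditioning environment matches → elsewhere allophone [f].
Occurrence 2 (position 3): no conditioning environment matches → elsewhere allophone [f].
Occurrence 3 (position 6): immediately before a stressed vowel → [ɸ].
Occurrence 4 (position 8): no conditioning environment matches → elsewhere allophone [f].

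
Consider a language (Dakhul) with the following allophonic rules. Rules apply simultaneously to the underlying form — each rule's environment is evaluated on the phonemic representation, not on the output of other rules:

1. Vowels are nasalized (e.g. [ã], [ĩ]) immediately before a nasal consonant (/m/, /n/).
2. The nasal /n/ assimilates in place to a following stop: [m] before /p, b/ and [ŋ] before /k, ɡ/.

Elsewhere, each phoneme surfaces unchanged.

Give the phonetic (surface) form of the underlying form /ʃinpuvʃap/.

/i/ — between /ʃ/ and /n/, before a nasal consonant — surfaces as [ĩ] (rule 1).
/n/ meets the environment for rule 2 (before a labial or velar stop) → [m].
/u/ — between /p/ and /v/; rule 1 does not apply here → [u].
/a/ (between /ʃ/ and /p/): rule 1 targets it, but not before a nasal consonant → unchanged [a].

[ʃĩmpuvʃap]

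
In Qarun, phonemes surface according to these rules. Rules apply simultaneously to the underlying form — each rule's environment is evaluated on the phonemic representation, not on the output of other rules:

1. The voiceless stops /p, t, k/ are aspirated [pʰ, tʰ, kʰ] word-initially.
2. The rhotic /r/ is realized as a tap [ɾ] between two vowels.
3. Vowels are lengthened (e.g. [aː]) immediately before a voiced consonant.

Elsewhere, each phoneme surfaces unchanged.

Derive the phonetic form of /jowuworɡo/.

/o/ — between /j/ and /w/, before a voiced consonant — surfaces as [oː] (rule 3).
/u/ (between /w/ and /w/) occurs before a voiced consonant → [uː] by rule 3.
/o/ (between /w/ and /r/) occurs before a voiced consonant → [oː] by rule 3.
/r/ — between /o/ and /ɡ/; rule 2 does not apply here → [r].
/o/ (word-final) is in the target of rule 3 but the environment (before a voiced consonant) is not met → [o].

[joːwuːwoːrɡo]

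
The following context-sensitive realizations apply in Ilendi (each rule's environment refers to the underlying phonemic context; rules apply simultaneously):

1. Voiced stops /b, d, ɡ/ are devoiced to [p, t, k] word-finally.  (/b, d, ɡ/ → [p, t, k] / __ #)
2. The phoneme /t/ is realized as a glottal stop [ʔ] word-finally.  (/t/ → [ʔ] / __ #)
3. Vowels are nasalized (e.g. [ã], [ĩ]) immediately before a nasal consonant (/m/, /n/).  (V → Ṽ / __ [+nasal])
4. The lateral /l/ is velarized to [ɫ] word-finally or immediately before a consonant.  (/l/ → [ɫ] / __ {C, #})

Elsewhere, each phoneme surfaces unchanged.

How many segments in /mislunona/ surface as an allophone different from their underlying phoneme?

2

Segments that undergo a rule: /u/ → [ũ] (rule 3); /o/ → [õ] (rule 3).
All other segments surface unchanged.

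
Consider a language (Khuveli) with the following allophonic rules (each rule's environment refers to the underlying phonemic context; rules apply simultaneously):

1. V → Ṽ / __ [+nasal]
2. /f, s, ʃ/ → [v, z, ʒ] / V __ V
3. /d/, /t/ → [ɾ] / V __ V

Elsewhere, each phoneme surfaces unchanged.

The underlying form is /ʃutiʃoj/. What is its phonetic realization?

/ʃ/ (word-initial): rule 2 targets it, but not between two vowels → unchanged [ʃ].
/u/ (between /ʃ/ and /t/): rule 1 targets it, but not before a nasal consonant → unchanged [u].
/t/ (between /u/ and /i/): between two vowels, so rule 3 applies → [ɾ].
/i/ (between /t/ and /ʃ/): rule 1 targets it, but not before a nasal consonant → unchanged [i].
/ʃ/ meets the environment for rule 2 (between two vowels) → [ʒ].
/o/ (between /ʃ/ and /j/) fails the environment for rule 1, so it stays [o].

[ʃuɾiʒoj]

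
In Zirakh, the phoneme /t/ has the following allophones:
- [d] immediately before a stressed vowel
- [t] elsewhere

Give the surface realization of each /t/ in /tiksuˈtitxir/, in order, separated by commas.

[t], [d], [t]

Occurrence 1 (position 1): no conditioning environment matches → elsewhere allophone [t].
Occurrence 2 (position 6): immediately before a stressed vowel → [d].
Occurrence 3 (position 8): no conditioning environment matches → elsewhere allophone [t].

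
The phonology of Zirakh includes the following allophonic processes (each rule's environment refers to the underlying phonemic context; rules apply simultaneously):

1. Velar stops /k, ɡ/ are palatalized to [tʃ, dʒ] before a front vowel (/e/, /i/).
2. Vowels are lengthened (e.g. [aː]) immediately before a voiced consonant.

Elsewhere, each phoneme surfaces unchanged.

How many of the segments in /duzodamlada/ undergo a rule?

Segments that undergo a rule: /u/ → [uː] (rule 2); /o/ → [oː] (rule 2); /a/ → [aː] (rule 2); /a/ → [aː] (rule 2).
All other segments surface unchanged.

4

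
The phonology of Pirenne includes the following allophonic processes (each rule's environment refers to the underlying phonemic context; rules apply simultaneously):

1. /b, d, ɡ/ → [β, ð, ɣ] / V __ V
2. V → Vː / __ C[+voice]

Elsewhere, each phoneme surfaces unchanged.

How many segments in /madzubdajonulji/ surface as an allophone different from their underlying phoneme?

5

Segments that undergo a rule: /a/ → [aː] (rule 2); /u/ → [uː] (rule 2); /a/ → [aː] (rule 2); /o/ → [oː] (rule 2); /u/ → [uː] (rule 2).
All other segments surface unchanged.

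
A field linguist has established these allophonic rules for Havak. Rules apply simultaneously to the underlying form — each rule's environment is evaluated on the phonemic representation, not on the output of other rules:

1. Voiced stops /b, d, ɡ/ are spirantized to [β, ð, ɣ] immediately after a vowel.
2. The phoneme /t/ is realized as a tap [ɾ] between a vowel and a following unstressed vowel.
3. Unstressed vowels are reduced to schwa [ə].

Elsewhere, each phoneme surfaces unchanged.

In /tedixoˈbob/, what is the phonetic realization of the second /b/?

[β]

/b/ meets the environment for rule 1 (immediately after a vowel) → [β].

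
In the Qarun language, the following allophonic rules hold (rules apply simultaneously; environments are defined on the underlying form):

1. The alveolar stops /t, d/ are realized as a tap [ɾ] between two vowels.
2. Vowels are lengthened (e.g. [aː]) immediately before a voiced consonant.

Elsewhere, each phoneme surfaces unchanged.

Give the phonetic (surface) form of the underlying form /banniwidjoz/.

/b/ (word-initial) is unaffected → [b].
/a/ — between /b/ and /n/, before a voiced consonant — surfaces as [aː] (rule 2).
/n/ (between /a/ and /n/): no rule targets it → [n].
/n/ (between /n/ and /i/) is unaffected → [n].
/i/ — between /n/ and /w/, before a voiced consonant — surfaces as [iː] (rule 2).
/w/ — not in any rule's target class → [w].
/i/ meets the environment for rule 2 (before a voiced consonant) → [iː].
/d/ (between /i/ and /j/) fails the environment for rule 1, so it stays [d].
/j/ stays [j].
Rule 2 applies to /o/ (between /j/ and /z/: before a voiced consonant) → [oː].
/z/ stays [z].

[baːnniːwiːdjoːz]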